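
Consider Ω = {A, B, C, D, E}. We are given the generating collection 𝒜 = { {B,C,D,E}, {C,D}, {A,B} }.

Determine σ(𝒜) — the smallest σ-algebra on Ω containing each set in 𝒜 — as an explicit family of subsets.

|σ(𝒜)| = 16.  σ(𝒜) = { ∅, {A}, {B}, {E}, {A,B}, {A,E}, {B,E}, {C,D}, {A,B,E}, {A,C,D}, {B,C,D}, {C,D,E}, {A,B,C,D}, {A,C,D,E}, {B,C,D,E}, Ω }

Derivation:
Begin from { ∅, {A,B}, {C,D}, {B,C,D,E}, Ω } (that is, 𝒜 plus ∅ and Ω).
Iteration 1: +4 →
  {A}  = ᶜ of {B,C,D,E}
  {A,B,E}  = ᶜ of {C,D}
  {C,D,E}  = ᶜ of {A,B}
  {A,B,C,D}  = {C,D} ∪ {A,B}
  [9 total]
Iteration 2 (3 new):
  {E}  = ᶜ of {A,B,C,D}
  {A,C,D}  = {C,D} ∪ {A}
  {A,C,D,E}  = {C,D,E} ∪ {A}
  [12 total]
Iteration 3 (3 new):
  {B}  = ᶜ of {A,C,D,E}
  {A,E}  = {E} ∪ {A}
  {B,E}  = ᶜ of {A,C,D}
  [15 total]
Iteration 4 (1 new):
  {B,C,D}  = ᶜ of {A,E}
  [16 total]
Iteration 5 adds nothing — fixpoint reached.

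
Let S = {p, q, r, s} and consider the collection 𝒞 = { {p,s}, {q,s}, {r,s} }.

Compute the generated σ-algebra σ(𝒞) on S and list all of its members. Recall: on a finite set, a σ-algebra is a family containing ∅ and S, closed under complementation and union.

σ(𝒞) (16 sets): { ∅, {p}, {q}, {r}, {s}, {p,q}, {p,r}, {p,s}, {q,r}, {q,s}, {r,s}, {p,q,r}, {p,q,s}, {p,r,s}, {q,r,s}, S }

Working:
Take S₀ = 𝒞 ∪ {∅, S} = { ∅, {p,s}, {q,s}, {r,s}, S }.
Round 1: +6 →
  {p,q}  = complement {r,s}
  {p,r}  = complement {q,s}
  {q,r}  = complement {p,s}
  {p,q,s}  = {p,s} ∪ {q,s}
  {p,r,s}  = {r,s} ∪ {p,s}
  {q,r,s}  = {r,s} ∪ {q,s}
  [11 total]
Round 2: 4 new —
  {p}  = complement {q,r,s}
  {q}  = complement {p,r,s}
  {r}  = complement {p,q,s}
  {p,q,r}  = {p,q} ∪ {q,r}
  [15 total]
Round 3 adds 1:
  {s}  = complement {p,q,r}
  [16 total]
Round 4: no new sets; the family is a σ-algebra.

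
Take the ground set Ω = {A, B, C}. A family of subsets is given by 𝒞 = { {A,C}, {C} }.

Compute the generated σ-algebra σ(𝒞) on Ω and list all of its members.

|σ(𝒞)| = 8.  σ(𝒞) = { {}, {A}, {B}, {C}, {A,B}, {A,C}, {B,C}, Ω }

Trace:
Begin from { {}, {C}, {A,C}, Ω } (that is, 𝒞 plus ∅ and Ω).
Round 1 adds 2:
  {B}  = Ω∖{A,C}
  {A,B}  = Ω∖{C}
  — 6 sets.
Round 2: 1 new —
  {B,C}  = {C} ∪ {B}
  — 7 sets.
Round 3: 1 new —
  {A}  = Ω∖{B,C}
  — 8 sets.
Round 4: stable.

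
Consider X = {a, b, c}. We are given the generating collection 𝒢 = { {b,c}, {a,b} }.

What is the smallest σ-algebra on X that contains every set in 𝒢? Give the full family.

|σ(𝒢)| = 8.  σ(𝒢) = { ∅, {a}, {b}, {c}, {a,b}, {a,c}, {b,c}, X }

Working:
Begin from { ∅, {a,b}, {b,c}, X } (that is, 𝒢 plus ∅ and X).
Iteration 1 (2 new):
  {a}  = ᶜ of {b,c}
  {c}  = ᶜ of {a,b}
  — 6 sets.
Iteration 2 adds 1:
  {a,c}  = {c} ∪ {a}
  — 7 sets.
Iteration 3: +1 →
  {b}  = ᶜ of {a,c}
  — 8 sets.
Iteration 4: stable.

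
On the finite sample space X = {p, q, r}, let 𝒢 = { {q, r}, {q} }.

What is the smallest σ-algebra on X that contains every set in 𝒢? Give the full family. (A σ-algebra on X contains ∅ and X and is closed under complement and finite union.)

Seed the family with 𝒢 together with ∅ and X: { {}, {q}, {q, r}, X }.
Pass 1 adds 2:
  {p}  = {q, r}ᶜ
  {p, r}  = {q}ᶜ
  (now 6)
Pass 2: 1 new —
  {p, q}  = {q} ∪ {p}
  (now 7)
Pass 3: 1 new —
  {r}  = {p, q}ᶜ
  (now 8)
Pass 4: already closed under ᶜ and ∪.

Therefore σ(𝒢) = { {}, {p}, {q}, {r}, {p, q}, {p, r}, {q, r}, X } (|σ(𝒢)| = 8).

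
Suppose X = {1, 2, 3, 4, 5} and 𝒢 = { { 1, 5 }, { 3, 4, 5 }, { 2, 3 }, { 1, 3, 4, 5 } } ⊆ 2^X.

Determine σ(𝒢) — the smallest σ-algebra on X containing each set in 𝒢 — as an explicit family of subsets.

σ(𝒢) = { {  }, { 1 }, { 2 }, { 3 }, { 4 }, { 5 }, { 1, 2 }, { 1, 3 }, { 1, 4 }, { 1, 5 }, { 2, 3 }, { 2, 4 }, { 2, 5 }, { 3, 4 }, { 3, 5 }, { 4, 5 }, { 1, 2, 3 }, { 1, 2, 4 }, { 1, 2, 5 }, { 1, 3, 4 }, { 1, 3, 5 }, { 1, 4, 5 }, { 2, 3, 4 }, { 2, 3, 5 }, { 2, 4, 5 }, { 3, 4, 5 }, { 1, 2, 3, 4 }, { 1, 2, 3, 5 }, { 1, 2, 4, 5 }, { 1, 3, 4, 5 }, { 2, 3, 4, 5 }, X }

Trace:
Seed the family with 𝒢 together with ∅ and X: { {  }, { 1, 5 }, { 2, 3 }, { 3, 4, 5 }, { 1, 3, 4, 5 }, X }.
Round 1. New:
  { 2 }  = ᶜ of { 1, 3, 4, 5 }
  { 1, 2 }  = ᶜ of { 3, 4, 5 }
  { 1, 4, 5 }  = ᶜ of { 2, 3 }
  { 2, 3, 4 }  = ᶜ of { 1, 5 }
  { 1, 2, 3, 5 }  = { 2, 3 } ∪ { 1, 5 }
  { 2, 3, 4, 5 }  = { 3, 4, 5 } ∪ { 2, 3 }
Round 2: +6 →
  { 1 }  = ᶜ of { 2, 3, 4, 5 }
  { 4 }  = ᶜ of { 1, 2, 3, 5 }
  { 1, 2, 3 }  = { 1, 2 } ∪ { 2, 3 }
  { 1, 2, 5 }  = { 1, 2 } ∪ { 1, 5 }
  { 1, 2, 3, 4 }  = { 2, 3, 4 } ∪ { 1, 2 }
  { 1, 2, 4, 5 }  = { 1, 4, 5 } ∪ { 1, 2 }
Round 3. New:
  { 3 }  = ᶜ of { 1, 2, 4, 5 }
  { 5 }  = ᶜ of { 1, 2, 3, 4 }
  { 1, 4 }  = { 4 } ∪ { 1 }
  { 2, 4 }  = { 4 } ∪ { 2 }
  { 3, 4 }  = ᶜ of { 1, 2, 5 }
  { 4, 5 }  = ᶜ of { 1, 2, 3 }
  { 1, 2, 4 }  = { 1, 2 } ∪ { 4 }
Round 4 adds 7:
  { 1, 3 }  = { 3 } ∪ { 1 }
  { 2, 5 }  = { 2 } ∪ { 5 }
  { 3, 5 }  = ᶜ of { 1, 2, 4 }
  { 1, 3, 4 }  = { 3, 4 } ∪ { 1, 4 }
  { 1, 3, 5 }  = ᶜ of { 2, 4 }
  { 2, 3, 5 }  = ᶜ of { 1, 4 }
  { 2, 4, 5 }  = { 2 } ∪ { 4, 5 }
Round 5: no new sets; the family is a σ-algebra.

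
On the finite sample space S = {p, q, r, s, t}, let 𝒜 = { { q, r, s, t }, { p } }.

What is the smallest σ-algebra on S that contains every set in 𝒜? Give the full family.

|σ(𝒜)| = 4.  σ(𝒜) = { ∅, { p }, { q, r, s, t }, S }

Trace:
Initial family (4 sets): { ∅, { p }, { q, r, s, t }, S }.
Pass 1: already closed under ᶜ and ∪.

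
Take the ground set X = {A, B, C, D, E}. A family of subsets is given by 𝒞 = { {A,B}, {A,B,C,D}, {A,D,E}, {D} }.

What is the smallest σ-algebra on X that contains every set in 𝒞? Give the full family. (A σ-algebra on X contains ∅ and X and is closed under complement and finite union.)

Begin from { ∅, {D}, {A,B}, {A,D,E}, {A,B,C,D}, X } (that is, 𝒞 plus ∅ and X).
Pass 1 (6 new):
  {E}  = {A,B,C,D}ᶜ
  {B,C}  = {A,D,E}ᶜ
  {A,B,D}  = {A,B} ∪ {D}
  {C,D,E}  = {A,B}ᶜ
  {A,B,C,E}  = {D}ᶜ
  {A,B,D,E}  = {A,D,E} ∪ {A,B}
Pass 2: 9 new —
  {C}  = {A,B,D,E}ᶜ
  {C,E}  = {A,B,D}ᶜ
  {D,E}  = {E} ∪ {D}
  {A,B,C}  = {A,B} ∪ {B,C}
  {A,B,E}  = {A,B} ∪ {E}
  {B,C,D}  = {B,C} ∪ {D}
  {B,C,E}  = {E} ∪ {B,C}
  {A,C,D,E}  = {A,D,E} ∪ {C,D,E}
  {B,C,D,E}  = {C,D,E} ∪ {B,C}
Pass 3 (5 new):
  {A}  = {B,C,D,E}ᶜ
  {B}  = {A,C,D,E}ᶜ
  {A,D}  = {B,C,E}ᶜ
  {A,E}  = {B,C,D}ᶜ
  {C,D}  = {A,B,E}ᶜ
Pass 4: 6 new —
  {A,C}  = {C} ∪ {A}
  {B,D}  = {B} ∪ {D}
  {B,E}  = {B} ∪ {E}
  {A,C,D}  = {C,D} ∪ {A,D}
  {A,C,E}  = {C} ∪ {A,E}
  {B,D,E}  = {B} ∪ {D,E}
Pass 5 adds nothing — fixpoint reached.

Hence σ(𝒞) has 32 members: { ∅, {A}, {B}, {C}, {D}, {E}, {A,B}, {A,C}, {A,D}, {A,E}, {B,C}, {B,D}, {B,E}, {C,D}, {C,E}, {D,E}, {A,B,C}, {A,B,D}, {A,B,E}, {A,C,D}, {A,C,E}, {A,D,E}, {B,C,D}, {B,C,E}, {B,D,E}, {C,D,E}, {A,B,C,D}, {A,B,C,E}, {A,B,D,E}, {A,C,D,E}, {B,C,D,E}, X }.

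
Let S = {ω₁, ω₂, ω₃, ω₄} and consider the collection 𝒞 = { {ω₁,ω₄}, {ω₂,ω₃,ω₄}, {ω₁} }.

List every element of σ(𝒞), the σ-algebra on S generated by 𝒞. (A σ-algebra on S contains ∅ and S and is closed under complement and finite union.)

σ(𝒞) (8 sets): { ∅, {ω₁}, {ω₄}, {ω₁,ω₄}, {ω₂,ω₃}, {ω₁,ω₂,ω₃}, {ω₂,ω₃,ω₄}, S }

Working:
Take S₀ = 𝒞 ∪ {∅, S} = { ∅, {ω₁}, {ω₁,ω₄}, {ω₂,ω₃,ω₄}, S }.
Iteration 1 (1 new):
  {ω₂,ω₃}  = complement {ω₁,ω₄}
Iteration 2 adds 1:
  {ω₁,ω₂,ω₃}  = {ω₂,ω₃} ∪ {ω₁}
Iteration 3 (1 new):
  {ω₄}  = complement {ω₁,ω₂,ω₃}
Iteration 4: stable.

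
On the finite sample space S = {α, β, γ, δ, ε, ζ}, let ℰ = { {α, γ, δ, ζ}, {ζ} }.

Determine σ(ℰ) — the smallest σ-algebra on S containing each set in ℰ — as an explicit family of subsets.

Answer: σ(ℰ) = { {}, {ζ}, {β, ε}, {α, γ, δ}, {β, ε, ζ}, {α, γ, δ, ζ}, {α, β, γ, δ, ε}, S }

Trace:
Start: ℰ ∪ {∅, S} = { {}, {ζ}, {α, γ, δ, ζ}, S }.
Round 1. New:
  {β, ε}  = S∖{α, γ, δ, ζ}
  {α, β, γ, δ, ε}  = S∖{ζ}
  — 6 sets.
Round 2: 1 new —
  {β, ε, ζ}  = {β, ε} ∪ {ζ}
  — 7 sets.
Round 3: +1 →
  {α, γ, δ}  = S∖{β, ε, ζ}
  — 8 sets.
Round 4: stable.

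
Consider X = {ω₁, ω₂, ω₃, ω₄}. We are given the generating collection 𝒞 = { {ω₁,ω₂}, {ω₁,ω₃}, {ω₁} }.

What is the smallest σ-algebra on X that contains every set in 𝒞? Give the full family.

Take S₀ = 𝒞 ∪ {∅, X} = { {}, {ω₁}, {ω₁,ω₂}, {ω₁,ω₃}, X }.
Iteration 1 (4 new):
  {ω₂,ω₄}  = complement {ω₁,ω₃}
  {ω₃,ω₄}  = complement {ω₁,ω₂}
  {ω₁,ω₂,ω₃}  = {ω₁,ω₂} ∪ {ω₁,ω₃}
  {ω₂,ω₃,ω₄}  = complement {ω₁}
  [9 total]
Iteration 2. New:
  {ω₄}  = complement {ω₁,ω₂,ω₃}
  {ω₁,ω₂,ω₄}  = {ω₁,ω₂} ∪ {ω₂,ω₄}
  {ω₁,ω₃,ω₄}  = {ω₃,ω₄} ∪ {ω₁,ω₃}
  [12 total]
Iteration 3: +3 →
  {ω₂}  = complement {ω₁,ω₃,ω₄}
  {ω₃}  = complement {ω₁,ω₂,ω₄}
  {ω₁,ω₄}  = {ω₄} ∪ {ω₁}
  [15 total]
Iteration 4. New:
  {ω₂,ω₃}  = complement {ω₁,ω₄}
  [16 total]
Iteration 5 adds nothing — fixpoint reached.

Hence σ(𝒞) has 16 members: { {}, {ω₁}, {ω₂}, {ω₃}, {ω₄}, {ω₁,ω₂}, {ω₁,ω₃}, {ω₁,ω₄}, {ω₂,ω₃}, {ω₂,ω₄}, {ω₃,ω₄}, {ω₁,ω₂,ω₃}, {ω₁,ω₂,ω₄}, {ω₁,ω₃,ω₄}, {ω₂,ω₃,ω₄}, X }.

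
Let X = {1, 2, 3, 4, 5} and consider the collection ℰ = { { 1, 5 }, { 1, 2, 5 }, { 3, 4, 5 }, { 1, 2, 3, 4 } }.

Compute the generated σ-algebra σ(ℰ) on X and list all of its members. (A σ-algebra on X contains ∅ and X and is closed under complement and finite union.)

Take S₀ = ℰ ∪ {∅, X} = { {  }, { 1, 5 }, { 1, 2, 5 }, { 3, 4, 5 }, { 1, 2, 3, 4 }, X }.
Iteration 1: 5 new —
  { 5 }  = { 1, 2, 3, 4 }ᶜ
  { 1, 2 }  = { 3, 4, 5 }ᶜ
  { 3, 4 }  = { 1, 2, 5 }ᶜ
  { 2, 3, 4 }  = { 1, 5 }ᶜ
  { 1, 3, 4, 5 }  = { 3, 4, 5 } ∪ { 1, 5 }
  — 11 sets.
Iteration 2 (2 new):
  { 2 }  = { 1, 3, 4, 5 }ᶜ
  { 2, 3, 4, 5 }  = { 3, 4, 5 } ∪ { 2, 3, 4 }
  — 13 sets.
Iteration 3 adds 2:
  { 1 }  = { 2, 3, 4, 5 }ᶜ
  { 2, 5 }  = { 2 } ∪ { 5 }
  — 15 sets.
Iteration 4. New:
  { 1, 3, 4 }  = { 2, 5 }ᶜ
  — 16 sets.
Iteration 5: no new sets; the family is a σ-algebra.

σ(ℰ) = { {  }, { 1 }, { 2 }, { 5 }, { 1, 2 }, { 1, 5 }, { 2, 5 }, { 3, 4 }, { 1, 2, 5 }, { 1, 3, 4 }, { 2, 3, 4 }, { 3, 4, 5 }, { 1, 2, 3, 4 }, { 1, 3, 4, 5 }, { 2, 3, 4, 5 }, X }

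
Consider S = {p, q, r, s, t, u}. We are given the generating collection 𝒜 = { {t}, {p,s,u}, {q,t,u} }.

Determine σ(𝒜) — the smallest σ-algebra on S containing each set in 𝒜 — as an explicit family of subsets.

|σ(𝒜)| = 32.  σ(𝒜) = { ∅, {q}, {r}, {t}, {u}, {p,s}, {q,r}, {q,t}, {q,u}, {r,t}, {r,u}, {t,u}, {p,q,s}, {p,r,s}, {p,s,t}, {p,s,u}, {q,r,t}, {q,r,u}, {q,t,u}, {r,t,u}, {p,q,r,s}, {p,q,s,t}, {p,q,s,u}, {p,r,s,t}, {p,r,s,u}, {p,s,t,u}, {q,r,t,u}, {p,q,r,s,t}, {p,q,r,s,u}, {p,q,s,t,u}, {p,r,s,t,u}, S }

Working:
Take S₀ = 𝒜 ∪ {∅, S} = { ∅, {t}, {p,s,u}, {q,t,u}, S }.
Iteration 1. New:
  {p,r,s}  = ᶜ of {q,t,u}
  {q,r,t}  = ᶜ of {p,s,u}
  {p,s,t,u}  = {p,s,u} ∪ {t}
  {p,q,r,s,u}  = ᶜ of {t}
  {p,q,s,t,u}  = {q,t,u} ∪ {p,s,u}
  |family| = 10
Iteration 2: +7 →
  {r}  = ᶜ of {p,q,s,t,u}
  {q,r}  = ᶜ of {p,s,t,u}
  {p,r,s,t}  = {t} ∪ {p,r,s}
  {p,r,s,u}  = {p,s,u} ∪ {p,r,s}
  {q,r,t,u}  = {q,t,u} ∪ {q,r,t}
  {p,q,r,s,t}  = {p,r,s} ∪ {q,r,t}
  {p,r,s,t,u}  = {p,s,t,u} ∪ {p,r,s}
  |family| = 17
Iteration 3: +7 →
  {q}  = ᶜ of {p,r,s,t,u}
  {u}  = ᶜ of {p,q,r,s,t}
  {p,s}  = ᶜ of {q,r,t,u}
  {q,t}  = ᶜ of {p,r,s,u}
  {q,u}  = ᶜ of {p,r,s,t}
  {r,t}  = {r} ∪ {t}
  {p,q,r,s}  = {p,r,s} ∪ {q,r}
  |family| = 24
Iteration 4. New:
  {r,u}  = {u} ∪ {r}
  {t,u}  = ᶜ of {p,q,r,s}
  {p,q,s}  = {q} ∪ {p,s}
  {p,s,t}  = {t} ∪ {p,s}
  {q,r,u}  = {q,u} ∪ {r}
  {r,t,u}  = {u} ∪ {r,t}
  {p,q,s,t}  = {q,t} ∪ {p,s}
  {p,q,s,u}  = ᶜ of {r,t}
  |family| = 32
Iteration 5 adds nothing — fixpoint reached.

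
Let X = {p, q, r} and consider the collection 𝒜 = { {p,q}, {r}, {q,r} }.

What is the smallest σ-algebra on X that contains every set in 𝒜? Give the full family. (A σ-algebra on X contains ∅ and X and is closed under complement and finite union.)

Start: 𝒜 ∪ {∅, X} = { ∅, {r}, {p,q}, {q,r}, X }.
Step 1: +1 →
  {p}  = X∖{q,r}
  [6 total]
Step 2 adds 1:
  {p,r}  = {r} ∪ {p}
  [7 total]
Step 3: 1 new —
  {q}  = X∖{p,r}
  [8 total]
Step 4 adds nothing — fixpoint reached.

Therefore σ(𝒜) = { ∅, {p}, {q}, {r}, {p,q}, {p,r}, {q,r}, X } (|σ(𝒜)| = 8).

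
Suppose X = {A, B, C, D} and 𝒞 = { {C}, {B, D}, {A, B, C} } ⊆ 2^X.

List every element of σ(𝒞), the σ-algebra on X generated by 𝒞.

Take S₀ = 𝒞 ∪ {∅, X} = { {}, {C}, {B, D}, {A, B, C}, X }.
Round 1 (4 new):
  {D}  = complement {A, B, C}
  {A, C}  = complement {B, D}
  {A, B, D}  = complement {C}
  {B, C, D}  = {C} ∪ {B, D}
  [9 total]
Round 2: +3 →
  {A}  = complement {B, C, D}
  {C, D}  = {C} ∪ {D}
  {A, C, D}  = {A, C} ∪ {D}
  [12 total]
Round 3 (3 new):
  {B}  = complement {A, C, D}
  {A, B}  = complement {C, D}
  {A, D}  = {D} ∪ {A}
  [15 total]
Round 4 adds 1:
  {B, C}  = complement {A, D}
  [16 total]
Round 5: closed — nothing new.

|σ(𝒞)| = 16.  σ(𝒞) = { {}, {A}, {B}, {C}, {D}, {A, B}, {A, C}, {A, D}, {B, C}, {B, D}, {C, D}, {A, B, C}, {A, B, D}, {A, C, D}, {B, C, D}, X }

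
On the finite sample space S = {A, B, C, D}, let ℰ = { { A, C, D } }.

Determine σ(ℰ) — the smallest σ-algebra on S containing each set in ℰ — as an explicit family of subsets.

Start: ℰ ∪ {∅, S} = { ∅, { A, C, D }, S }.
Step 1: +1 →
  { B }  = complement { A, C, D }
  |family| = 4
Step 2: no new sets; the family is a σ-algebra.

Hence σ(ℰ) has 4 members: { ∅, { B }, { A, C, D }, S }.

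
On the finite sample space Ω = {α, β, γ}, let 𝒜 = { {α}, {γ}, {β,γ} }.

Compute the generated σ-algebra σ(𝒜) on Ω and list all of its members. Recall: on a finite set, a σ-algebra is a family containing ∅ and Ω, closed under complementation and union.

Begin from { {}, {α}, {γ}, {β,γ}, Ω } (that is, 𝒜 plus ∅ and Ω).
Iteration 1. New:
  {α,β}  = complement {γ}
  {α,γ}  = {γ} ∪ {α}
  (now 7)
Iteration 2 (1 new):
  {β}  = complement {α,γ}
  (now 8)
Iteration 3: already closed under ᶜ and ∪.

|σ(𝒜)| = 8.  σ(𝒜) = { {}, {α}, {β}, {γ}, {α,β}, {α,γ}, {β,γ}, Ω }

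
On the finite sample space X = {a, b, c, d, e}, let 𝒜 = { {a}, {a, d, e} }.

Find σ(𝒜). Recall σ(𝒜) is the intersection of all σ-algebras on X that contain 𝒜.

Start: 𝒜 ∪ {∅, X} = { {}, {a}, {a, d, e}, X }.
Step 1 (2 new):
  {b, c}  = X∖{a, d, e}
  {b, c, d, e}  = X∖{a}
  [6 total]
Step 2. New:
  {a, b, c}  = {b, c} ∪ {a}
  [7 total]
Step 3. New:
  {d, e}  = X∖{a, b, c}
  [8 total]
After Step 4 the family is unchanged; done.

σ(𝒜) = { {}, {a}, {b, c}, {d, e}, {a, b, c}, {a, d, e}, {b, c, d, e}, X }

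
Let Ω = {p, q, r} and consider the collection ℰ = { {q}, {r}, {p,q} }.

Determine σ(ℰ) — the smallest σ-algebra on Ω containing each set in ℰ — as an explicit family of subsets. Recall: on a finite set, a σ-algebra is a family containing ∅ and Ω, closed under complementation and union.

Answer: σ(ℰ) = { {}, {p}, {q}, {r}, {p,q}, {p,r}, {q,r}, Ω }

Derivation:
Begin from { {}, {q}, {r}, {p,q}, Ω } (that is, ℰ plus ∅ and Ω).
Iteration 1 (2 new):
  {p,r}  = complement {q}
  {q,r}  = {r} ∪ {q}
Iteration 2. New:
  {p}  = complement {q,r}
Iteration 3: stable.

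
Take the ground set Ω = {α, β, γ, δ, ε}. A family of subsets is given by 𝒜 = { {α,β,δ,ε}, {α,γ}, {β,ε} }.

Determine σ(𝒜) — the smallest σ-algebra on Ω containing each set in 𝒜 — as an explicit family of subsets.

Take S₀ = 𝒜 ∪ {∅, Ω} = { ∅, {α,γ}, {β,ε}, {α,β,δ,ε}, Ω }.
Round 1: 4 new —
  {γ}  = Ω∖{α,β,δ,ε}
  {α,γ,δ}  = Ω∖{β,ε}
  {β,δ,ε}  = Ω∖{α,γ}
  {α,β,γ,ε}  = {β,ε} ∪ {α,γ}
  |family| = 9
Round 2. New:
  {δ}  = Ω∖{α,β,γ,ε}
  {β,γ,ε}  = {β,ε} ∪ {γ}
  {β,γ,δ,ε}  = {γ} ∪ {β,δ,ε}
  |family| = 12
Round 3 adds 3:
  {α}  = Ω∖{β,γ,δ,ε}
  {α,δ}  = Ω∖{β,γ,ε}
  {γ,δ}  = {γ} ∪ {δ}
  |family| = 15
Round 4: 1 new —
  {α,β,ε}  = Ω∖{γ,δ}
  |family| = 16
Round 5 adds nothing — fixpoint reached.

|σ(𝒜)| = 16.  σ(𝒜) = { ∅, {α}, {γ}, {δ}, {α,γ}, {α,δ}, {β,ε}, {γ,δ}, {α,β,ε}, {α,γ,δ}, {β,γ,ε}, {β,δ,ε}, {α,β,γ,ε}, {α,β,δ,ε}, {β,γ,δ,ε}, Ω }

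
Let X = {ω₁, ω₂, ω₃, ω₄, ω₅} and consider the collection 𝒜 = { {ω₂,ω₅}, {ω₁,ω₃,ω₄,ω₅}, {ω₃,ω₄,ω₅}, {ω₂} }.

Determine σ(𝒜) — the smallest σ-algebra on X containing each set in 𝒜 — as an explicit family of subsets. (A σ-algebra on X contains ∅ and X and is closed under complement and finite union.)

σ(𝒜) (16 sets): { {}, {ω₁}, {ω₂}, {ω₅}, {ω₁,ω₂}, {ω₁,ω₅}, {ω₂,ω₅}, {ω₃,ω₄}, {ω₁,ω₂,ω₅}, {ω₁,ω₃,ω₄}, {ω₂,ω₃,ω₄}, {ω₃,ω₄,ω₅}, {ω₁,ω₂,ω₃,ω₄}, {ω₁,ω₃,ω₄,ω₅}, {ω₂,ω₃,ω₄,ω₅}, X }

Derivation:
Start: 𝒜 ∪ {∅, X} = { {}, {ω₂}, {ω₂,ω₅}, {ω₃,ω₄,ω₅}, {ω₁,ω₃,ω₄,ω₅}, X }.
Iteration 1: 3 new —
  {ω₁,ω₂}  = complement {ω₃,ω₄,ω₅}
  {ω₁,ω₃,ω₄}  = complement {ω₂,ω₅}
  {ω₂,ω₃,ω₄,ω₅}  = {ω₂,ω₅} ∪ {ω₃,ω₄,ω₅}
  |family| = 9
Iteration 2: 3 new —
  {ω₁}  = complement {ω₂,ω₃,ω₄,ω₅}
  {ω₁,ω₂,ω₅}  = {ω₂,ω₅} ∪ {ω₁,ω₂}
  {ω₁,ω₂,ω₃,ω₄}  = {ω₁,ω₂} ∪ {ω₁,ω₃,ω₄}
  |family| = 12
Iteration 3 (2 new):
  {ω₅}  = complement {ω₁,ω₂,ω₃,ω₄}
  {ω₃,ω₄}  = complement {ω₁,ω₂,ω₅}
  |family| = 14
Iteration 4: 2 new —
  {ω₁,ω₅}  = {ω₅} ∪ {ω₁}
  {ω₂,ω₃,ω₄}  = {ω₃,ω₄} ∪ {ω₂}
  |family| = 16
Iteration 5: stable.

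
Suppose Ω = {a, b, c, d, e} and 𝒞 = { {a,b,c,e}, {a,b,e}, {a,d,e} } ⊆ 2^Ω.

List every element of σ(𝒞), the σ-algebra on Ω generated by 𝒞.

Seed the family with 𝒞 together with ∅ and Ω: { ∅, {a,b,e}, {a,d,e}, {a,b,c,e}, Ω }.
Iteration 1: +4 →
  {d}  = ᶜ of {a,b,c,e}
  {b,c}  = ᶜ of {a,d,e}
  {c,d}  = ᶜ of {a,b,e}
  {a,b,d,e}  = {a,d,e} ∪ {a,b,e}
  [9 total]
Iteration 2. New:
  {c}  = ᶜ of {a,b,d,e}
  {b,c,d}  = {c,d} ∪ {b,c}
  {a,c,d,e}  = {a,d,e} ∪ {c,d}
  [12 total]
Iteration 3 adds 2:
  {b}  = ᶜ of {a,c,d,e}
  {a,e}  = ᶜ of {b,c,d}
  [14 total]
Iteration 4: +2 →
  {b,d}  = {d} ∪ {b}
  {a,c,e}  = {c} ∪ {a,e}
  [16 total]
After Iteration 5 the family is unchanged; done.

|σ(𝒞)| = 16.  σ(𝒞) = { ∅, {b}, {c}, {d}, {a,e}, {b,c}, {b,d}, {c,d}, {a,b,e}, {a,c,e}, {a,d,e}, {b,c,d}, {a,b,c,e}, {a,b,d,e}, {a,c,d,e}, Ω }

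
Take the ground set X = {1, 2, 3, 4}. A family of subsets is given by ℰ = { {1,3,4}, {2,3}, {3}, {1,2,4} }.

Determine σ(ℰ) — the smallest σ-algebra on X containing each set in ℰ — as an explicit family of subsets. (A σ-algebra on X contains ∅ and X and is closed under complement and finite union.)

Start: ℰ ∪ {∅, X} = { {}, {3}, {2,3}, {1,2,4}, {1,3,4}, X }.
Round 1: +2 →
  {2}  = X∖{1,3,4}
  {1,4}  = X∖{2,3}
  (now 8)
Round 2 adds nothing — fixpoint reached.

σ(ℰ) = { {}, {2}, {3}, {1,4}, {2,3}, {1,2,4}, {1,3,4}, X }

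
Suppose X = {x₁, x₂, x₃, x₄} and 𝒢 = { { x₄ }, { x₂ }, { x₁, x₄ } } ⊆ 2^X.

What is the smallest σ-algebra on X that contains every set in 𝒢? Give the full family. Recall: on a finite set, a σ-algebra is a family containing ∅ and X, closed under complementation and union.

Take S₀ = 𝒢 ∪ {∅, X} = { ∅, { x₂ }, { x₄ }, { x₁, x₄ }, X }.
Iteration 1: 5 new —
  { x₂, x₃ }  = X∖{ x₁, x₄ }
  { x₂, x₄ }  = { x₄ } ∪ { x₂ }
  { x₁, x₂, x₃ }  = X∖{ x₄ }
  { x₁, x₂, x₄ }  = { x₁, x₄ } ∪ { x₂ }
  { x₁, x₃, x₄ }  = X∖{ x₂ }
  — 10 sets.
Iteration 2 (3 new):
  { x₃ }  = X∖{ x₁, x₂, x₄ }
  { x₁, x₃ }  = X∖{ x₂, x₄ }
  { x₂, x₃, x₄ }  = { x₂, x₃ } ∪ { x₄ }
  — 13 sets.
Iteration 3 (2 new):
  { x₁ }  = X∖{ x₂, x₃, x₄ }
  { x₃, x₄ }  = { x₃ } ∪ { x₄ }
  — 15 sets.
Iteration 4: +1 →
  { x₁, x₂ }  = X∖{ x₃, x₄ }
  — 16 sets.
After Iteration 5 the family is unchanged; done.

|σ(𝒢)| = 16.  σ(𝒢) = { ∅, { x₁ }, { x₂ }, { x₃ }, { x₄ }, { x₁, x₂ }, { x₁, x₃ }, { x₁, x₄ }, { x₂, x₃ }, { x₂, x₄ }, { x₃, x₄ }, { x₁, x₂, x₃ }, { x₁, x₂, x₄ }, { x₁, x₃, x₄ }, { x₂, x₃, x₄ }, X }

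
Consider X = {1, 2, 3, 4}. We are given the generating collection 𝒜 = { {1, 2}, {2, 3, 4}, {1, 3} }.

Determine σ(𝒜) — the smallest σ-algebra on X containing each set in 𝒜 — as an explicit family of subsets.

σ(𝒜) = { {}, {1}, {2}, {3}, {4}, {1, 2}, {1, 3}, {1, 4}, {2, 3}, {2, 4}, {3, 4}, {1, 2, 3}, {1, 2, 4}, {1, 3, 4}, {2, 3, 4}, X }

Derivation:
Take S₀ = 𝒜 ∪ {∅, X} = { {}, {1, 2}, {1, 3}, {2, 3, 4}, X }.
Step 1: +4 →
  {1}  = X∖{2, 3, 4}
  {2, 4}  = X∖{1, 3}
  {3, 4}  = X∖{1, 2}
  {1, 2, 3}  = {1, 2} ∪ {1, 3}
  — 9 sets.
Step 2: 3 new —
  {4}  = X∖{1, 2, 3}
  {1, 2, 4}  = {1, 2} ∪ {2, 4}
  {1, 3, 4}  = {3, 4} ∪ {1, 3}
  — 12 sets.
Step 3: +3 →
  {2}  = X∖{1, 3, 4}
  {3}  = X∖{1, 2, 4}
  {1, 4}  = {4} ∪ {1}
  — 15 sets.
Step 4: +1 →
  {2, 3}  = X∖{1, 4}
  — 16 sets.
Step 5: no new sets; the family is a σ-algebra.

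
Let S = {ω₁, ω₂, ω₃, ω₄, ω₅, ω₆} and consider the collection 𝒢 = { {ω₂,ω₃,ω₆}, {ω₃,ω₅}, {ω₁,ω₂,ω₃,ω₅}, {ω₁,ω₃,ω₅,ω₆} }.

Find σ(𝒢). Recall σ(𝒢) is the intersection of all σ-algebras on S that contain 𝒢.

Initial family (6 sets): { {}, {ω₃,ω₅}, {ω₂,ω₃,ω₆}, {ω₁,ω₂,ω₃,ω₅}, {ω₁,ω₃,ω₅,ω₆}, S }.
Pass 1 adds 6:
  {ω₂,ω₄}  = ᶜ of {ω₁,ω₃,ω₅,ω₆}
  {ω₄,ω₆}  = ᶜ of {ω₁,ω₂,ω₃,ω₅}
  {ω₁,ω₄,ω₅}  = ᶜ of {ω₂,ω₃,ω₆}
  {ω₁,ω₂,ω₄,ω₆}  = ᶜ of {ω₃,ω₅}
  {ω₂,ω₃,ω₅,ω₆}  = {ω₂,ω₃,ω₆} ∪ {ω₃,ω₅}
  {ω₁,ω₂,ω₃,ω₅,ω₆}  = {ω₁,ω₃,ω₅,ω₆} ∪ {ω₂,ω₃,ω₆}
  — 12 sets.
Pass 2 (14 new):
  {ω₄}  = ᶜ of {ω₁,ω₂,ω₃,ω₅,ω₆}
  {ω₁,ω₄}  = ᶜ of {ω₂,ω₃,ω₅,ω₆}
  {ω₂,ω₄,ω₆}  = {ω₄,ω₆} ∪ {ω₂,ω₄}
  {ω₁,ω₂,ω₄,ω₅}  = {ω₁,ω₄,ω₅} ∪ {ω₂,ω₄}
  {ω₁,ω₃,ω₄,ω₅}  = {ω₁,ω₄,ω₅} ∪ {ω₃,ω₅}
  {ω₁,ω₄,ω₅,ω₆}  = {ω₁,ω₄,ω₅} ∪ {ω₄,ω₆}
  {ω₂,ω₃,ω₄,ω₅}  = {ω₃,ω₅} ∪ {ω₂,ω₄}
  {ω₂,ω₃,ω₄,ω₆}  = {ω₂,ω₃,ω₆} ∪ {ω₄,ω₆}
  {ω₃,ω₄,ω₅,ω₆}  = {ω₃,ω₅} ∪ {ω₄,ω₆}
  {ω₁,ω₂,ω₃,ω₄,ω₅}  = {ω₁,ω₄,ω₅} ∪ {ω₁,ω₂,ω₃,ω₅}
  {ω₁,ω₂,ω₃,ω₄,ω₆}  = {ω₁,ω₂,ω₄,ω₆} ∪ {ω₂,ω₃,ω₆}
  {ω₁,ω₂,ω₄,ω₅,ω₆}  = {ω₁,ω₄,ω₅} ∪ {ω₁,ω₂,ω₄,ω₆}
  {ω₁,ω₃,ω₄,ω₅,ω₆}  = {ω₁,ω₃,ω₅,ω₆} ∪ {ω₁,ω₄,ω₅}
  {ω₂,ω₃,ω₄,ω₅,ω₆}  = {ω₄,ω₆} ∪ {ω₂,ω₃,ω₅,ω₆}
  — 26 sets.
Pass 3 (15 new):
  {ω₁}  = ᶜ of {ω₂,ω₃,ω₄,ω₅,ω₆}
  {ω₂}  = ᶜ of {ω₁,ω₃,ω₄,ω₅,ω₆}
  {ω₃}  = ᶜ of {ω₁,ω₂,ω₄,ω₅,ω₆}
  {ω₅}  = ᶜ of {ω₁,ω₂,ω₃,ω₄,ω₆}
  {ω₆}  = ᶜ of {ω₁,ω₂,ω₃,ω₄,ω₅}
  {ω₁,ω₂}  = ᶜ of {ω₃,ω₄,ω₅,ω₆}
  {ω₁,ω₅}  = ᶜ of {ω₂,ω₃,ω₄,ω₆}
  {ω₁,ω₆}  = ᶜ of {ω₂,ω₃,ω₄,ω₅}
  {ω₂,ω₃}  = ᶜ of {ω₁,ω₄,ω₅,ω₆}
  {ω₂,ω₆}  = ᶜ of {ω₁,ω₃,ω₄,ω₅}
  {ω₃,ω₆}  = ᶜ of {ω₁,ω₂,ω₄,ω₅}
  {ω₁,ω₂,ω₄}  = {ω₁,ω₄} ∪ {ω₂,ω₄}
  {ω₁,ω₃,ω₅}  = ᶜ of {ω₂,ω₄,ω₆}
  {ω₁,ω₄,ω₆}  = {ω₁,ω₄} ∪ {ω₄,ω₆}
  {ω₃,ω₄,ω₅}  = {ω₃,ω₅} ∪ {ω₄}
  — 41 sets.
Pass 4. New:
  {ω₁,ω₃}  = {ω₃} ∪ {ω₁}
  {ω₂,ω₅}  = {ω₂} ∪ {ω₅}
  {ω₃,ω₄}  = {ω₃} ∪ {ω₄}
  {ω₄,ω₅}  = {ω₄} ∪ {ω₅}
  {ω₅,ω₆}  = {ω₆} ∪ {ω₅}
  {ω₁,ω₂,ω₃}  = {ω₁,ω₂} ∪ {ω₃}
  {ω₁,ω₂,ω₅}  = {ω₂} ∪ {ω₁,ω₅}
  {ω₁,ω₂,ω₆}  = ᶜ of {ω₃,ω₄,ω₅}
  {ω₁,ω₃,ω₄}  = {ω₃} ∪ {ω₁,ω₄}
  {ω₁,ω₃,ω₆}  = {ω₁,ω₆} ∪ {ω₃}
  {ω₁,ω₅,ω₆}  = {ω₁,ω₆} ∪ {ω₁,ω₅}
  {ω₂,ω₃,ω₄}  = {ω₃} ∪ {ω₂,ω₄}
  {ω₂,ω₃,ω₅}  = ᶜ of {ω₁,ω₄,ω₆}
  {ω₂,ω₄,ω₅}  = {ω₂,ω₄} ∪ {ω₅}
  {ω₂,ω₅,ω₆}  = {ω₂,ω₆} ∪ {ω₅}
  {ω₃,ω₄,ω₆}  = {ω₃} ∪ {ω₄,ω₆}
  {ω₃,ω₅,ω₆}  = ᶜ of {ω₁,ω₂,ω₄}
  {ω₄,ω₅,ω₆}  = {ω₄,ω₆} ∪ {ω₅}
  {ω₁,ω₂,ω₃,ω₄}  = {ω₁,ω₂,ω₄} ∪ {ω₃}
  {ω₁,ω₂,ω₃,ω₆}  = {ω₁,ω₆} ∪ {ω₂,ω₃,ω₆}
  {ω₁,ω₂,ω₅,ω₆}  = {ω₂,ω₆} ∪ {ω₁,ω₅}
  {ω₁,ω₃,ω₄,ω₆}  = {ω₃} ∪ {ω₁,ω₄,ω₆}
  {ω₂,ω₄,ω₅,ω₆}  = {ω₂,ω₄,ω₆} ∪ {ω₅}
  — 64 sets.
Pass 5: stable.

σ(𝒢) = { {}, {ω₁}, {ω₂}, {ω₃}, {ω₄}, {ω₅}, {ω₆}, {ω₁,ω₂}, {ω₁,ω₃}, {ω₁,ω₄}, {ω₁,ω₅}, {ω₁,ω₆}, {ω₂,ω₃}, {ω₂,ω₄}, {ω₂,ω₅}, {ω₂,ω₆}, {ω₃,ω₄}, {ω₃,ω₅}, {ω₃,ω₆}, {ω₄,ω₅}, {ω₄,ω₆}, {ω₅,ω₆}, {ω₁,ω₂,ω₃}, {ω₁,ω₂,ω₄}, {ω₁,ω₂,ω₅}, {ω₁,ω₂,ω₆}, {ω₁,ω₃,ω₄}, {ω₁,ω₃,ω₅}, {ω₁,ω₃,ω₆}, {ω₁,ω₄,ω₅}, {ω₁,ω₄,ω₆}, {ω₁,ω₅,ω₆}, {ω₂,ω₃,ω₄}, {ω₂,ω₃,ω₅}, {ω₂,ω₃,ω₆}, {ω₂,ω₄,ω₅}, {ω₂,ω₄,ω₆}, {ω₂,ω₅,ω₆}, {ω₃,ω₄,ω₅}, {ω₃,ω₄,ω₆}, {ω₃,ω₅,ω₆}, {ω₄,ω₅,ω₆}, {ω₁,ω₂,ω₃,ω₄}, {ω₁,ω₂,ω₃,ω₅}, {ω₁,ω₂,ω₃,ω₆}, {ω₁,ω₂,ω₄,ω₅}, {ω₁,ω₂,ω₄,ω₆}, {ω₁,ω₂,ω₅,ω₆}, {ω₁,ω₃,ω₄,ω₅}, {ω₁,ω₃,ω₄,ω₆}, {ω₁,ω₃,ω₅,ω₆}, {ω₁,ω₄,ω₅,ω₆}, {ω₂,ω₃,ω₄,ω₅}, {ω₂,ω₃,ω₄,ω₆}, {ω₂,ω₃,ω₅,ω₆}, {ω₂,ω₄,ω₅,ω₆}, {ω₃,ω₄,ω₅,ω₆}, {ω₁,ω₂,ω₃,ω₄,ω₅}, {ω₁,ω₂,ω₃,ω₄,ω₆}, {ω₁,ω₂,ω₃,ω₅,ω₆}, {ω₁,ω₂,ω₄,ω₅,ω₆}, {ω₁,ω₃,ω₄,ω₅,ω₆}, {ω₂,ω₃,ω₄,ω₅,ω₆}, S }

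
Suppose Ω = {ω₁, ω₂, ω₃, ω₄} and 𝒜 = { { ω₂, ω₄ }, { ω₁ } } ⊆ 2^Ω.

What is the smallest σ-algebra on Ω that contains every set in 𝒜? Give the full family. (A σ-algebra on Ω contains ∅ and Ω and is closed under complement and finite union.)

Take S₀ = 𝒜 ∪ {∅, Ω} = { {  }, { ω₁ }, { ω₂, ω₄ }, Ω }.
Round 1: 3 new —
  { ω₁, ω₃ }  = complement { ω₂, ω₄ }
  { ω₁, ω₂, ω₄ }  = { ω₂, ω₄ } ∪ { ω₁ }
  { ω₂, ω₃, ω₄ }  = complement { ω₁ }
  [7 total]
Round 2: +1 →
  { ω₃ }  = complement { ω₁, ω₂, ω₄ }
  [8 total]
Round 3: stable.

Therefore σ(𝒜) = { {  }, { ω₁ }, { ω₃ }, { ω₁, ω₃ }, { ω₂, ω₄ }, { ω₁, ω₂, ω₄ }, { ω₂, ω₃, ω₄ }, Ω } (|σ(𝒜)| = 8).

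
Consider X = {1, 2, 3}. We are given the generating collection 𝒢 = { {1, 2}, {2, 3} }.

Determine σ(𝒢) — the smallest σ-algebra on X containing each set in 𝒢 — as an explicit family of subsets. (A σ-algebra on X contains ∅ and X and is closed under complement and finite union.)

|σ(𝒢)| = 8.  σ(𝒢) = { {}, {1}, {2}, {3}, {1, 2}, {1, 3}, {2, 3}, X }

Check:
Start: 𝒢 ∪ {∅, X} = { {}, {1, 2}, {2, 3}, X }.
Step 1: +2 →
  {1}  = {2, 3}ᶜ
  {3}  = {1, 2}ᶜ
  [6 total]
Step 2. New:
  {1, 3}  = {3} ∪ {1}
  [7 total]
Step 3 (1 new):
  {2}  = {1, 3}ᶜ
  [8 total]
Step 4: stable.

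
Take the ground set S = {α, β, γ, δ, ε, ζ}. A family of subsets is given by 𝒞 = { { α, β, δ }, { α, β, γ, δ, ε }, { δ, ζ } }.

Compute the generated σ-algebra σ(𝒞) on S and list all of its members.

Seed the family with 𝒞 together with ∅ and S: { {  }, { δ, ζ }, { α, β, δ }, { α, β, γ, δ, ε }, S }.
Step 1 adds 4:
  { ζ }  = ᶜ of { α, β, γ, δ, ε }
  { γ, ε, ζ }  = ᶜ of { α, β, δ }
  { α, β, γ, ε }  = ᶜ of { δ, ζ }
  { α, β, δ, ζ }  = { δ, ζ } ∪ { α, β, δ }
  — 9 sets.
Step 2. New:
  { γ, ε }  = ᶜ of { α, β, δ, ζ }
  { γ, δ, ε, ζ }  = { γ, ε, ζ } ∪ { δ, ζ }
  { α, β, γ, ε, ζ }  = { ζ } ∪ { α, β, γ, ε }
  — 12 sets.
Step 3: 2 new —
  { δ }  = ᶜ of { α, β, γ, ε, ζ }
  { α, β }  = ᶜ of { γ, δ, ε, ζ }
  — 14 sets.
Step 4: 2 new —
  { α, β, ζ }  = { α, β } ∪ { ζ }
  { γ, δ, ε }  = { γ, ε } ∪ { δ }
  — 16 sets.
Step 5: no new sets; the family is a σ-algebra.

Hence σ(𝒞) has 16 members: { {  }, { δ }, { ζ }, { α, β }, { γ, ε }, { δ, ζ }, { α, β, δ }, { α, β, ζ }, { γ, δ, ε }, { γ, ε, ζ }, { α, β, γ, ε }, { α, β, δ, ζ }, { γ, δ, ε, ζ }, { α, β, γ, δ, ε }, { α, β, γ, ε, ζ }, S }.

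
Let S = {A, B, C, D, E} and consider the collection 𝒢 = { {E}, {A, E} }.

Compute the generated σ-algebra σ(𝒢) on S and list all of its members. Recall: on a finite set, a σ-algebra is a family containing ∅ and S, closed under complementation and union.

|σ(𝒢)| = 8.  σ(𝒢) = { {}, {A}, {E}, {A, E}, {B, C, D}, {A, B, C, D}, {B, C, D, E}, S }

Check:
Seed the family with 𝒢 together with ∅ and S: { {}, {E}, {A, E}, S }.
Pass 1: +2 →
  {B, C, D}  = ᶜ of {A, E}
  {A, B, C, D}  = ᶜ of {E}
  — 6 sets.
Pass 2: 1 new —
  {B, C, D, E}  = {B, C, D} ∪ {E}
  — 7 sets.
Pass 3. New:
  {A}  = ᶜ of {B, C, D, E}
  — 8 sets.
Pass 4 adds nothing — fixpoint reached.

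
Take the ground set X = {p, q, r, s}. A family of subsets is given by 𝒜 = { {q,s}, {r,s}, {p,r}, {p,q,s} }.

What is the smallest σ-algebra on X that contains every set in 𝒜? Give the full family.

Take S₀ = 𝒜 ∪ {∅, X} = { {}, {p,r}, {q,s}, {r,s}, {p,q,s}, X }.
Step 1 (4 new):
  {r}  = {p,q,s}ᶜ
  {p,q}  = {r,s}ᶜ
  {p,r,s}  = {r,s} ∪ {p,r}
  {q,r,s}  = {r,s} ∪ {q,s}
  (now 10)
Step 2: 3 new —
  {p}  = {q,r,s}ᶜ
  {q}  = {p,r,s}ᶜ
  {p,q,r}  = {p,q} ∪ {r}
  (now 13)
Step 3: 2 new —
  {s}  = {p,q,r}ᶜ
  {q,r}  = {r} ∪ {q}
  (now 15)
Step 4 (1 new):
  {p,s}  = {q,r}ᶜ
  (now 16)
Step 5: stable.

Therefore σ(𝒜) = { {}, {p}, {q}, {r}, {s}, {p,q}, {p,r}, {p,s}, {q,r}, {q,s}, {r,s}, {p,q,r}, {p,q,s}, {p,r,s}, {q,r,s}, X } (|σ(𝒜)| = 16).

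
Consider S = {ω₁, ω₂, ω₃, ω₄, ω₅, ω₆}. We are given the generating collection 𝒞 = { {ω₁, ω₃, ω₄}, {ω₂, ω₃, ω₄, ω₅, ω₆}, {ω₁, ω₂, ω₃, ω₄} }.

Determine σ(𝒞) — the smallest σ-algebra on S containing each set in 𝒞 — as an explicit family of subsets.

σ(𝒞) (16 sets): { {}, {ω₁}, {ω₂}, {ω₁, ω₂}, {ω₃, ω₄}, {ω₅, ω₆}, {ω₁, ω₃, ω₄}, {ω₁, ω₅, ω₆}, {ω₂, ω₃, ω₄}, {ω₂, ω₅, ω₆}, {ω₁, ω₂, ω₃, ω₄}, {ω₁, ω₂, ω₅, ω₆}, {ω₃, ω₄, ω₅, ω₆}, {ω₁, ω₃, ω₄, ω₅, ω₆}, {ω₂, ω₃, ω₄, ω₅, ω₆}, S }

Derivation:
Initial family (5 sets): { {}, {ω₁, ω₃, ω₄}, {ω₁, ω₂, ω₃, ω₄}, {ω₂, ω₃, ω₄, ω₅, ω₆}, S }.
Step 1 (3 new):
  {ω₁}  = ᶜ of {ω₂, ω₃, ω₄, ω₅, ω₆}
  {ω₅, ω₆}  = ᶜ of {ω₁, ω₂, ω₃, ω₄}
  {ω₂, ω₅, ω₆}  = ᶜ of {ω₁, ω₃, ω₄}
  — 8 sets.
Step 2 (3 new):
  {ω₁, ω₅, ω₆}  = {ω₅, ω₆} ∪ {ω₁}
  {ω₁, ω₂, ω₅, ω₆}  = {ω₂, ω₅, ω₆} ∪ {ω₁}
  {ω₁, ω₃, ω₄, ω₅, ω₆}  = {ω₁, ω₃, ω₄} ∪ {ω₅, ω₆}
  — 11 sets.
Step 3. New:
  {ω₂}  = ᶜ of {ω₁, ω₃, ω₄, ω₅, ω₆}
  {ω₃, ω₄}  = ᶜ of {ω₁, ω₂, ω₅, ω₆}
  {ω₂, ω₃, ω₄}  = ᶜ of {ω₁, ω₅, ω₆}
  — 14 sets.
Step 4: 2 new —
  {ω₁, ω₂}  = {ω₂} ∪ {ω₁}
  {ω₃, ω₄, ω₅, ω₆}  = {ω₃, ω₄} ∪ {ω₅, ω₆}
  — 16 sets.
Step 5: no new sets; the family is a σ-algebra.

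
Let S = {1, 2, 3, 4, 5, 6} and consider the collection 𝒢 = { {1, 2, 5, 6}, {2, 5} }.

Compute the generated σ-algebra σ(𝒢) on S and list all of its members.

σ(𝒢) (8 sets): { {}, {1, 6}, {2, 5}, {3, 4}, {1, 2, 5, 6}, {1, 3, 4, 6}, {2, 3, 4, 5}, S }

Derivation:
Begin from { {}, {2, 5}, {1, 2, 5, 6}, S } (that is, 𝒢 plus ∅ and S).
Iteration 1: +2 →
  {3, 4}  = complement {1, 2, 5, 6}
  {1, 3, 4, 6}  = complement {2, 5}
  |family| = 6
Iteration 2: +1 →
  {2, 3, 4, 5}  = {2, 5} ∪ {3, 4}
  |family| = 7
Iteration 3. New:
  {1, 6}  = complement {2, 3, 4, 5}
  |family| = 8
Iteration 4: no new sets; the family is a σ-algebra.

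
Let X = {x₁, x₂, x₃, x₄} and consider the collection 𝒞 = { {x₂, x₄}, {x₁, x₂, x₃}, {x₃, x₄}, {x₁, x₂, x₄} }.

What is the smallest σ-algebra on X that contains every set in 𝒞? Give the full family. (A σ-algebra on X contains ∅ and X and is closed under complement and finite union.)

Initial family (6 sets): { {}, {x₂, x₄}, {x₃, x₄}, {x₁, x₂, x₃}, {x₁, x₂, x₄}, X }.
Iteration 1: +5 →
  {x₃}  = {x₁, x₂, x₄}ᶜ
  {x₄}  = {x₁, x₂, x₃}ᶜ
  {x₁, x₂}  = {x₃, x₄}ᶜ
  {x₁, x₃}  = {x₂, x₄}ᶜ
  {x₂, x₃, x₄}  = {x₃, x₄} ∪ {x₂, x₄}
  (now 11)
Iteration 2: 2 new —
  {x₁}  = {x₂, x₃, x₄}ᶜ
  {x₁, x₃, x₄}  = {x₃, x₄} ∪ {x₁, x₃}
  (now 13)
Iteration 3: 2 new —
  {x₂}  = {x₁, x₃, x₄}ᶜ
  {x₁, x₄}  = {x₄} ∪ {x₁}
  (now 15)
Iteration 4: +1 →
  {x₂, x₃}  = {x₁, x₄}ᶜ
  (now 16)
Iteration 5: closed — nothing new.

σ(𝒞) = { {}, {x₁}, {x₂}, {x₃}, {x₄}, {x₁, x₂}, {x₁, x₃}, {x₁, x₄}, {x₂, x₃}, {x₂, x₄}, {x₃, x₄}, {x₁, x₂, x₃}, {x₁, x₂, x₄}, {x₁, x₃, x₄}, {x₂, x₃, x₄}, X }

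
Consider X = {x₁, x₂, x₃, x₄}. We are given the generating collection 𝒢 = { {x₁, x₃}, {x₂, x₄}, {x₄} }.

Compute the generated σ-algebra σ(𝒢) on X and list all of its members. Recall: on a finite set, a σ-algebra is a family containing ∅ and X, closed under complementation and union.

Take S₀ = 𝒢 ∪ {∅, X} = { {}, {x₄}, {x₁, x₃}, {x₂, x₄}, X }.
Pass 1: +2 →
  {x₁, x₂, x₃}  = complement {x₄}
  {x₁, x₃, x₄}  = {x₁, x₃} ∪ {x₄}
  — 7 sets.
Pass 2 adds 1:
  {x₂}  = complement {x₁, x₃, x₄}
  — 8 sets.
Pass 3: stable.

Hence σ(𝒢) has 8 members: { {}, {x₂}, {x₄}, {x₁, x₃}, {x₂, x₄}, {x₁, x₂, x₃}, {x₁, x₃, x₄}, X }.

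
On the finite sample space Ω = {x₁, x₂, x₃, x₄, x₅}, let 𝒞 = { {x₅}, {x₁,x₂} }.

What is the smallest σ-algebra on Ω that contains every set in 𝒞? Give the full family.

σ(𝒞) = { {}, {x₅}, {x₁,x₂}, {x₃,x₄}, {x₁,x₂,x₅}, {x₃,x₄,x₅}, {x₁,x₂,x₃,x₄}, Ω }

Derivation:
Seed the family with 𝒞 together with ∅ and Ω: { {}, {x₅}, {x₁,x₂}, Ω }.
Iteration 1: 3 new —
  {x₁,x₂,x₅}  = {x₁,x₂} ∪ {x₅}
  {x₃,x₄,x₅}  = ᶜ of {x₁,x₂}
  {x₁,x₂,x₃,x₄}  = ᶜ of {x₅}
  — 7 sets.
Iteration 2: 1 new —
  {x₃,x₄}  = ᶜ of {x₁,x₂,x₅}
  — 8 sets.
Iteration 3: already closed under ᶜ and ∪.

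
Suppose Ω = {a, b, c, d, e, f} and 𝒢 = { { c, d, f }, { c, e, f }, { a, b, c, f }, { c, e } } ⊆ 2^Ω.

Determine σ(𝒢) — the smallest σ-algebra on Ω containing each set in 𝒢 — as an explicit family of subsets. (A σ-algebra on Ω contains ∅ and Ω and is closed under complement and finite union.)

σ(𝒢) (32 sets): { {  }, { c }, { d }, { e }, { f }, { a, b }, { c, d }, { c, e }, { c, f }, { d, e }, { d, f }, { e, f }, { a, b, c }, { a, b, d }, { a, b, e }, { a, b, f }, { c, d, e }, { c, d, f }, { c, e, f }, { d, e, f }, { a, b, c, d }, { a, b, c, e }, { a, b, c, f }, { a, b, d, e }, { a, b, d, f }, { a, b, e, f }, { c, d, e, f }, { a, b, c, d, e }, { a, b, c, d, f }, { a, b, c, e, f }, { a, b, d, e, f }, Ω }

Trace:
Seed the family with 𝒢 together with ∅ and Ω: { {  }, { c, e }, { c, d, f }, { c, e, f }, { a, b, c, f }, Ω }.
Iteration 1 (7 new):
  { d, e }  = ᶜ of { a, b, c, f }
  { a, b, d }  = ᶜ of { c, e, f }
  { a, b, e }  = ᶜ of { c, d, f }
  { a, b, d, f }  = ᶜ of { c, e }
  { c, d, e, f }  = { c, e, f } ∪ { c, d, f }
  { a, b, c, d, f }  = { c, d, f } ∪ { a, b, c, f }
  { a, b, c, e, f }  = { c, e, f } ∪ { a, b, c, f }
  |family| = 13
Iteration 2 (8 new):
  { d }  = ᶜ of { a, b, c, e, f }
  { e }  = ᶜ of { a, b, c, d, f }
  { a, b }  = ᶜ of { c, d, e, f }
  { c, d, e }  = { d, e } ∪ { c, e }
  { a, b, c, e }  = { a, b, e } ∪ { c, e }
  { a, b, d, e }  = { a, b, d } ∪ { d, e }
  { a, b, c, d, e }  = { a, b, d } ∪ { c, e }
  { a, b, d, e, f }  = { a, b, d, f } ∪ { d, e }
  |family| = 21
Iteration 3 (5 new):
  { c }  = ᶜ of { a, b, d, e, f }
  { f }  = ᶜ of { a, b, c, d, e }
  { c, f }  = ᶜ of { a, b, d, e }
  { d, f }  = ᶜ of { a, b, c, e }
  { a, b, f }  = ᶜ of { c, d, e }
  |family| = 26
Iteration 4 (6 new):
  { c, d }  = { c } ∪ { d }
  { e, f }  = { f } ∪ { e }
  { a, b, c }  = { a, b } ∪ { c }
  { d, e, f }  = { f } ∪ { d, e }
  { a, b, c, d }  = { a, b, d } ∪ { c }
  { a, b, e, f }  = { f } ∪ { a, b, e }
  |family| = 32
Iteration 5: already closed under ᶜ and ∪.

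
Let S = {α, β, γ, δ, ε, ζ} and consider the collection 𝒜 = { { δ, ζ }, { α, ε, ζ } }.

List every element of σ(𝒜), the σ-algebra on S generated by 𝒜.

Take S₀ = 𝒜 ∪ {∅, S} = { {  }, { δ, ζ }, { α, ε, ζ }, S }.
Iteration 1: +3 →
  { β, γ, δ }  = ᶜ of { α, ε, ζ }
  { α, β, γ, ε }  = ᶜ of { δ, ζ }
  { α, δ, ε, ζ }  = { α, ε, ζ } ∪ { δ, ζ }
  [7 total]
Iteration 2. New:
  { β, γ }  = ᶜ of { α, δ, ε, ζ }
  { β, γ, δ, ζ }  = { β, γ, δ } ∪ { δ, ζ }
  { α, β, γ, δ, ε }  = { β, γ, δ } ∪ { α, β, γ, ε }
  { α, β, γ, ε, ζ }  = { α, ε, ζ } ∪ { α, β, γ, ε }
  [11 total]
Iteration 3 (3 new):
  { δ }  = ᶜ of { α, β, γ, ε, ζ }
  { ζ }  = ᶜ of { α, β, γ, δ, ε }
  { α, ε }  = ᶜ of { β, γ, δ, ζ }
  [14 total]
Iteration 4 (2 new):
  { α, δ, ε }  = { α, ε } ∪ { δ }
  { β, γ, ζ }  = { β, γ } ∪ { ζ }
  [16 total]
Iteration 5 adds nothing — fixpoint reached.

σ(𝒜) = { {  }, { δ }, { ζ }, { α, ε }, { β, γ }, { δ, ζ }, { α, δ, ε }, { α, ε, ζ }, { β, γ, δ }, { β, γ, ζ }, { α, β, γ, ε }, { α, δ, ε, ζ }, { β, γ, δ, ζ }, { α, β, γ, δ, ε }, { α, β, γ, ε, ζ }, S }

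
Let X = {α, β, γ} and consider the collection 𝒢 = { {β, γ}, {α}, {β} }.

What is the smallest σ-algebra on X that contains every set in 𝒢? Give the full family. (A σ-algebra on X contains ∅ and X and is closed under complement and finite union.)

Begin from { {}, {α}, {β}, {β, γ}, X } (that is, 𝒢 plus ∅ and X).
Iteration 1 (2 new):
  {α, β}  = {β} ∪ {α}
  {α, γ}  = complement {β}
  |family| = 7
Iteration 2. New:
  {γ}  = complement {α, β}
  |family| = 8
Iteration 3: stable.

σ(𝒢) = { {}, {α}, {β}, {γ}, {α, β}, {α, γ}, {β, γ}, X }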